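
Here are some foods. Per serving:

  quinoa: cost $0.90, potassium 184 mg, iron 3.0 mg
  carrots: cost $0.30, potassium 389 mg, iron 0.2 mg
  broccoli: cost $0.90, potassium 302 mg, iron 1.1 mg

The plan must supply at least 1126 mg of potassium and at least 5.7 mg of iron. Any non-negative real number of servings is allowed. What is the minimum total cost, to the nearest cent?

Compare the cost at each extreme point of the feasible region.
quinoa only: max(1126/184, 5.7/3.0) = 6.12 servings → $5.51.
carrots only: max(1126/389, 5.7/0.2) = 28.5 servings → $8.55.
broccoli only: max(1126/302, 5.7/1.1) = 5.182 servings → $4.66.
quinoa + carrots with both tight: 1.763 servings and 2.061 servings → $2.20.
quinoa + broccoli with both tight: 0.6862 servings and 3.31 servings → $3.60.
carrots + broccoli: the both-tight solution has a negative serving — not a feasible corner.
Cheapest feasible corner: $2.20.

$2.20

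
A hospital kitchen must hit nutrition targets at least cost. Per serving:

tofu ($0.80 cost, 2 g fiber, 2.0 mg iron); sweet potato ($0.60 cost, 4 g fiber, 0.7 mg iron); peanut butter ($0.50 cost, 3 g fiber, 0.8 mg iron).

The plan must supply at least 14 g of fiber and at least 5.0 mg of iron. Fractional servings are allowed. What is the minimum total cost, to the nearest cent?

$2.74

With two linear requirements the optimum uses one or two foods; enumerate the corners.
tofu only: max(14/2, 5.0/2.0) = 7 servings → $5.60.
sweet potato only: max(14/4, 5.0/0.7) = 7.143 servings → $4.29.
peanut butter only: max(14/3, 5.0/0.8) = 6.25 servings → $3.12.
tofu + sweet potato with both tight: 1.545 servings and 2.727 servings → $2.87.
tofu + peanut butter with both tight: 0.8636 servings and 4.091 servings → $2.74.
sweet potato + peanut butter: the both-tight solution has a negative serving — not a feasible corner.
Cheapest feasible corner: $2.74.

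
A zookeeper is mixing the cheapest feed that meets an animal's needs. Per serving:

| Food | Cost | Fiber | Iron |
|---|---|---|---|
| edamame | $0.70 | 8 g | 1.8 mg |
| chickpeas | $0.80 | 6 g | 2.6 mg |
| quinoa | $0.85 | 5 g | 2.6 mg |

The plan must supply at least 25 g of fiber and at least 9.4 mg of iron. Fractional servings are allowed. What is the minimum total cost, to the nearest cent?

$3.02

edamame only: max(25/8, 9.4/1.8) = 5.222 servings → $3.66.
chickpeas only: max(25/6, 9.4/2.6) = 4.167 servings → $3.33.
quinoa only: max(25/5, 9.4/2.6) = 5 servings → $4.25.
edamame + chickpeas with both tight: 0.86 servings and 3.02 servings → $3.02.
edamame + quinoa with both tight: 1.525 servings and 2.559 servings → $3.24.
chickpeas + quinoa with both targets exact would need a negative amount; discard.
The minimum over all feasible corners is $3.02.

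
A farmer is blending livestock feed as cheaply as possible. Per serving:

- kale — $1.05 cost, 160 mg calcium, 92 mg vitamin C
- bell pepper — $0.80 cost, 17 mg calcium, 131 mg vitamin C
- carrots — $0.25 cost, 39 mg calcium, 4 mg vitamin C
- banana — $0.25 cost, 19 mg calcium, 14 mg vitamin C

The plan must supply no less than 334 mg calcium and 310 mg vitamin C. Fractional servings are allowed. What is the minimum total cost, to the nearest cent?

$2.86

With two linear requirements the optimum uses one or two foods; enumerate the corners.
kale only: max(334/160, 310/92) = 3.37 servings → $3.54.
bell pepper only: max(334/17, 310/131) = 19.65 servings → $15.72.
carrots only: max(334/39, 310/4) = 77.5 servings → $19.38.
banana only: max(334/19, 310/14) = 22.14 servings → $5.54.
kale + bell pepper with both tight: 1.984 servings and 0.973 servings → $2.86.
kale + carrots with both targets exact would need a negative amount; discard.
kale + banana: the both-tight solution has a negative serving — not a feasible corner.
bell pepper + carrots with both tight: 2.133 servings and 7.634 servings → $3.62.
bell pepper + banana with both tight: 0.5393 servings and 17.1 servings → $4.71.
carrots + banana: the both-tight solution has a negative serving — not a feasible corner.
So the least-cost plan costs $2.86.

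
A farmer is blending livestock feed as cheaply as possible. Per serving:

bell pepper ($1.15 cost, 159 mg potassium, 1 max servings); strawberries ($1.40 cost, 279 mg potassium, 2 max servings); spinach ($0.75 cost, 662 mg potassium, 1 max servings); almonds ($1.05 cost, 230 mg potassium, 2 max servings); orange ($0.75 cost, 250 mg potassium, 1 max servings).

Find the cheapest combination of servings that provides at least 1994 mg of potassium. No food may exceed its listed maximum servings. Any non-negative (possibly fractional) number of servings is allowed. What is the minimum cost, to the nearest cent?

$6.86

Cost per mg of potassium: spinach $0.0011, orange $0.0030, almonds $0.0046, strawberries $0.0050, bell pepper $0.0072.
Take 1 serving of spinach: +662.0 mg potassium for $0.75 (total $0.75, still need 1332.0 mg).
Take 1 serving of orange: +250.0 mg potassium for $0.75 (total $1.50, still need 1082.0 mg).
Take 2 servings of almonds: +460.0 mg potassium for $2.10 (total $3.60, still need 622.0 mg).
Take 2 servings of strawberries: +558.0 mg potassium for $2.80 (total $6.40, still need 64.0 mg).
Take 0.4025 servings of bell pepper: +64.0 mg potassium for $0.46 (total $6.86, still need 0.0 mg).
Greedy by cheapest-per-mg is optimal for a single linear constraint, so the minimum cost is $6.86.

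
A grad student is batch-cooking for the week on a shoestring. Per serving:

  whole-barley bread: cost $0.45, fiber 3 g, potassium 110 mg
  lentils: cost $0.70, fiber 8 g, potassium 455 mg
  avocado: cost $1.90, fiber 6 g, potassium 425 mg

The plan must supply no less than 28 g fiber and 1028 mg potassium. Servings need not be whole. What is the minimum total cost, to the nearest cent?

$2.45

At the optimum either one food covers both requirements or two foods hit both targets exactly; no other combination can be cheaper.
whole-barley bread only: max(28/3, 1028/110) = 9.345 servings → $4.21.
lentils only: max(28/8, 1028/455) = 3.5 servings → $2.45.
avocado only: max(28/6, 1028/425) = 4.667 servings → $8.87.
whole-barley bread + lentils with both tight: 9.311 servings and 0.008247 servings → $4.20.
whole-barley bread + avocado with both tight: 9.32 servings and 0.006504 servings → $4.21.
lentils + avocado with both targets exact would need a negative amount; discard.
The minimum over all feasible corners is $2.45.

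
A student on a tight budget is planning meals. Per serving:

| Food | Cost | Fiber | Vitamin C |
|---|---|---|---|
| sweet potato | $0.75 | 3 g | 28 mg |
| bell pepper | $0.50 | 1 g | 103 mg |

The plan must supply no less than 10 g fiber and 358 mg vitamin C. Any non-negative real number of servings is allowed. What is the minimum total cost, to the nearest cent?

For a min-cost LP with two ≥-constraints, a basic feasible solution has at most two positive variables.
sweet potato only: max(10/3, 358/28) = 12.79 servings → $9.59.
bell pepper only: max(10/1, 358/103) = 10 servings → $5.00.
sweet potato + bell pepper with both tight: 2.391 servings and 2.826 servings → $3.21.
Cheapest feasible corner: $3.21.

$3.21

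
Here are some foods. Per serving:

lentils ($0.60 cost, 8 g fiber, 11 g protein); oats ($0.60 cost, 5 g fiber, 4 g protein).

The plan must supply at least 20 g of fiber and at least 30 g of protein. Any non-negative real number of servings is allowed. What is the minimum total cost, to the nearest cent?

$1.64

At the optimum either one food covers both requirements or two foods hit both targets exactly; no other combination can be cheaper.
lentils only: max(20/8, 30/11) = 2.727 servings → $1.64.
oats only: max(20/5, 30/4) = 7.5 servings → $4.50.
lentils + oats: the both-tight solution has a negative serving — not a feasible corner.
Cheapest feasible corner: $1.64.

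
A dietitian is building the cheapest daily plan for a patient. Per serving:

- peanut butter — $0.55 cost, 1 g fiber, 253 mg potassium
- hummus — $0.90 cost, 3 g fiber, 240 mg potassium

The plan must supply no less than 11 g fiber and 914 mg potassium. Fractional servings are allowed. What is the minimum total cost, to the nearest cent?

peanut butter only: max(11/1, 914/253) = 11 servings → $6.05.
hummus only: max(11/3, 914/240) = 3.808 servings → $3.43.
peanut butter + hummus with both tight: 0.1965 servings and 3.601 servings → $3.35.
So the least-cost plan costs $3.35.

$3.35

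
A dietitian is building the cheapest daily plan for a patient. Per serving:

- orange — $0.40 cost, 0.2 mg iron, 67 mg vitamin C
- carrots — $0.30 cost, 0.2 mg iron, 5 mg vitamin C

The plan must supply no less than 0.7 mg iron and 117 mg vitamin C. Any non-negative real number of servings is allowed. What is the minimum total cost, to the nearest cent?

Check every corner: each single food scaled to meet both minima, and each pair solved so both constraints bind.
orange only: max(0.7/0.2, 117/67) = 3.5 servings → $1.40.
carrots only: max(0.7/0.2, 117/5) = 23.4 servings → $7.02.
orange + carrots with both tight: 1.605 servings and 1.895 servings → $1.21.
So the least-cost plan costs $1.21.

$1.21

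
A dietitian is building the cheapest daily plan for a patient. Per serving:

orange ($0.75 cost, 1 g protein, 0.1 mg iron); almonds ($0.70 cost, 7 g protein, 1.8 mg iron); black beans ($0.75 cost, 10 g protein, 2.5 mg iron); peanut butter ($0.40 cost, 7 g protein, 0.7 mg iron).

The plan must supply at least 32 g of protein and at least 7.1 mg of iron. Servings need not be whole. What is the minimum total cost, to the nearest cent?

$2.29

For a min-cost LP with two ≥-constraints, a basic feasible solution has at most two positive variables.
orange only: max(32/1, 7.1/0.1) = 71 servings → $53.25.
almonds only: max(32/7, 7.1/1.8) = 4.571 servings → $3.20.
black beans only: max(32/10, 7.1/2.5) = 3.2 servings → $2.40.
peanut butter only: max(32/7, 7.1/0.7) = 10.14 servings → $4.06.
orange + almonds with both tight: 7.182 servings and 3.545 servings → $7.87.
orange + black beans with both tight: 6 servings and 2.6 servings → $6.45.
orange + peanut butter (both tight): parallel constraints — no distinct corner.
almonds + black beans: intersection lies outside the first quadrant.
almonds + peanut butter with both tight: 3.545 servings and 1.026 servings → $2.89.
black beans + peanut butter with both tight: 2.6 servings and 0.8571 servings → $2.29.
The minimum over all feasible corners is $2.29.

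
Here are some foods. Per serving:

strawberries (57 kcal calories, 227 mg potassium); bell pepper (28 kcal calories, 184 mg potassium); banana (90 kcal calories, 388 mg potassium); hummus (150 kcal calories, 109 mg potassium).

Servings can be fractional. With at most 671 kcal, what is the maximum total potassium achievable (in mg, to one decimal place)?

4409.4 mg

Potassium per kcal: bell pepper 6.571, banana 4.311, strawberries 3.982, hummus 0.7267.
With no serving limits, spend the whole calories allowance on bell pepper: 671 kcal / 28 kcal × 184 mg = 4409.4 mg.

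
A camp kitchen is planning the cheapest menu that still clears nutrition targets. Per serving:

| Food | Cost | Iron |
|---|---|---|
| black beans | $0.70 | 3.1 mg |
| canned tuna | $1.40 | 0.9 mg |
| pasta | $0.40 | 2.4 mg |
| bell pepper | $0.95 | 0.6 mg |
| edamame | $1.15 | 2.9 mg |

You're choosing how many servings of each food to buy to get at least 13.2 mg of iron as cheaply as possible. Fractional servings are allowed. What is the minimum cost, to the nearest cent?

$2.20

Cost per mg of iron: pasta $0.1667, black beans $0.2258, edamame $0.3966, canned tuna $1.5556, bell pepper $1.5833.
With no serving limits, use only pasta: 13.2 mg / 2.4 mg = 5.5 servings × $0.40 = $2.20.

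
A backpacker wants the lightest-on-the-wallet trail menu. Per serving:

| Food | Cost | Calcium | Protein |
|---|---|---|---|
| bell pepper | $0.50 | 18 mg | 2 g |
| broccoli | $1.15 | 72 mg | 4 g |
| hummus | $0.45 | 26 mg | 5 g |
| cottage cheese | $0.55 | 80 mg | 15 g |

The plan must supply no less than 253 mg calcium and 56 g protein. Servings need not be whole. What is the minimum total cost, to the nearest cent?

At the optimum either one food covers both requirements or two foods hit both targets exactly; no other combination can be cheaper.
bell pepper only: max(253/18, 56/2) = 28 servings → $14.00.
broccoli only: max(253/72, 56/4) = 14 servings → $16.10.
hummus only: max(253/26, 56/5) = 11.2 servings → $5.04.
cottage cheese only: max(253/80, 56/15) = 3.733 servings → $2.05.
bell pepper + broccoli: intersection lies outside the first quadrant.
bell pepper + hummus: intersection lies outside the first quadrant.
bell pepper + cottage cheese: the both-tight solution has a negative serving — not a feasible corner.
broccoli + hummus: the both-tight solution has a negative serving — not a feasible corner.
broccoli + cottage cheese: intersection lies outside the first quadrant.
hummus + cottage cheese: the both-tight solution has a negative serving — not a feasible corner.
Cheapest feasible corner: $2.05.

$2.05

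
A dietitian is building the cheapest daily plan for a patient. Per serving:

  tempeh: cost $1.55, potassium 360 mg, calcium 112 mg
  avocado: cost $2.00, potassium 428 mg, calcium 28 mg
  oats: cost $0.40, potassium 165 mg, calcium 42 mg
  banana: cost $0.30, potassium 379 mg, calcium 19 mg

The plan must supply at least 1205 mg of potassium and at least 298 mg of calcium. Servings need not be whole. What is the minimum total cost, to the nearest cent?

At the optimum either one food covers both requirements or two foods hit both targets exactly; no other combination can be cheaper.
tempeh only: max(1205/360, 298/112) = 3.347 servings → $5.19.
avocado only: max(1205/428, 298/28) = 10.64 servings → $21.29.
oats only: max(1205/165, 298/42) = 7.303 servings → $2.92.
banana only: max(1205/379, 298/19) = 15.68 servings → $4.71.
tempeh + avocado with both tight: 2.478 servings and 0.7312 servings → $5.30.
tempeh + oats: the both-tight solution has a negative serving — not a feasible corner.
tempeh + banana with both tight: 2.529 servings and 0.7774 servings → $4.15.
avocado + oats with both tight: 0.1078 servings and 7.023 servings → $3.02.
avocado + banana: intersection lies outside the first quadrant.
oats + banana with both tight: 7.044 servings and 0.1126 servings → $2.85.
So the least-cost plan costs $2.85.

$2.85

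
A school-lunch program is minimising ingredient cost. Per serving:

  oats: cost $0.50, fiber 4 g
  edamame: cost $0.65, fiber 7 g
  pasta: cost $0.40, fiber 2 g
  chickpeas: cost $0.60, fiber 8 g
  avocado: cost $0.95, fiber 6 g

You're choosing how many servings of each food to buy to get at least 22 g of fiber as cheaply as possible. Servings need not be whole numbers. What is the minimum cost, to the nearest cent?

$1.65

Cost per g of fiber: chickpeas $0.0750, edamame $0.0929, oats $0.1250, avocado $0.1583, pasta $0.2000.
With no serving limits, use only chickpeas: 22 g / 8 g = 2.75 servings × $0.60 = $1.65.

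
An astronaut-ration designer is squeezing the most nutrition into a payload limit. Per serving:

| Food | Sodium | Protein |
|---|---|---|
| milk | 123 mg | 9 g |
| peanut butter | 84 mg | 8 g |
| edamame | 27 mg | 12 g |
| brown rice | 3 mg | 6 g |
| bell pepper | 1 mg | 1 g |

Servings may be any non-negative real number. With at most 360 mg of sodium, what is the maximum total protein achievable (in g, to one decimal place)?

Protein per mg sodium: brown rice 2, bell pepper 1, edamame 0.4444, peanut butter 0.09524, milk 0.07317.
With no serving limits, spend the whole sodium allowance on brown rice: 360 mg / 3 mg × 6 g = 720.0 g.

720.0 g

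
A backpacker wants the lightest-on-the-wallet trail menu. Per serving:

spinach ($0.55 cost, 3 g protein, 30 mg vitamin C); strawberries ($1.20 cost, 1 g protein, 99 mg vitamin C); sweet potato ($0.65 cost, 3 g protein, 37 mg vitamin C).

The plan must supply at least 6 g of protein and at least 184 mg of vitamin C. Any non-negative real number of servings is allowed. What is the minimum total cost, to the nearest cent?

$2.52

Compare the cost at each extreme point of the feasible region.
spinach only: max(6/3, 184/30) = 6.133 servings → $3.37.
strawberries only: max(6/1, 184/99) = 6 servings → $7.20.
sweet potato only: max(6/3, 184/37) = 4.973 servings → $3.23.
spinach + strawberries with both tight: 1.536 servings and 1.393 servings → $2.52.
spinach + sweet potato with both targets exact would need a negative amount; discard.
strawberries + sweet potato with both tight: 1.269 servings and 1.577 servings → $2.55.
The minimum over all feasible corners is $2.52.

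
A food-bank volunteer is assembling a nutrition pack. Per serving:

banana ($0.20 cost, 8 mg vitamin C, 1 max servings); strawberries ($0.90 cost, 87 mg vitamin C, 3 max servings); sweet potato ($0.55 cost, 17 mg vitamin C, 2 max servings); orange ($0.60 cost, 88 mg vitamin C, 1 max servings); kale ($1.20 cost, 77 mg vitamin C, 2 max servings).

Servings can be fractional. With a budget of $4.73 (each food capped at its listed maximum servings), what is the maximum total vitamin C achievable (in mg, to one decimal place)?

440.8 mg

Vitamin C per dollar: orange 146.7, strawberries 96.67, kale 64.17, banana 40, sweet potato 30.91.
Take 1 serving of orange: spends $0.60, +88.0 mg vitamin C (running total 88.0 mg).
Take 3 servings of strawberries: spends $2.70, +261.0 mg vitamin C (running total 349.0 mg).
Take 1.192 servings of kale: spends $1.43, +91.8 mg vitamin C (running total 440.8 mg).
Greedy by best ratio exhausts the cost allowance optimally: 440.8 mg.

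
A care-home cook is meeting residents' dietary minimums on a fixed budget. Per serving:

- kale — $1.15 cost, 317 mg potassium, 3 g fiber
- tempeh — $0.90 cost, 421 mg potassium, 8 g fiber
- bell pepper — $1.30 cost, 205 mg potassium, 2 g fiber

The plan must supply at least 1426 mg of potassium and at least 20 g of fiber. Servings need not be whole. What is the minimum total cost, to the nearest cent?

Check every corner: each single food scaled to meet both minima, and each pair solved so both constraints bind.
kale only: max(1426/317, 20/3) = 6.667 servings → $7.67.
tempeh only: max(1426/421, 20/8) = 3.387 servings → $3.05.
bell pepper only: max(1426/205, 20/2) = 10 servings → $13.00.
kale + tempeh with both tight: 2.347 servings and 1.62 servings → $4.16.
kale + bell pepper: intersection lies outside the first quadrant.
tempeh + bell pepper with both tight: 1.564 servings and 3.744 servings → $6.28.
The minimum over all feasible corners is $3.05.

$3.05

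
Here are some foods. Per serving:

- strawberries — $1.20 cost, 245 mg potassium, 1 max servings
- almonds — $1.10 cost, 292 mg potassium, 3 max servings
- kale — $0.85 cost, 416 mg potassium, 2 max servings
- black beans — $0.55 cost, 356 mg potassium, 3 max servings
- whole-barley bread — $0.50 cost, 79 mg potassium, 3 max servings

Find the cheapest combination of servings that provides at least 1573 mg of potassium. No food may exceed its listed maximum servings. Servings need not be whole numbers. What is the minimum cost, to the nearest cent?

$2.68

Cost per mg of potassium: black beans $0.0015, kale $0.0020, almonds $0.0038, strawberries $0.0049, whole-barley bread $0.0063.
Take 3 servings of black beans: +1068.0 mg potassium for $1.65 (total $1.65, still need 505.0 mg).
Take 1.214 servings of kale: +505.0 mg potassium for $1.03 (total $2.68, still need 0.0 mg).
Filling from the cheapest source first is optimal under one linear minimum: $2.68.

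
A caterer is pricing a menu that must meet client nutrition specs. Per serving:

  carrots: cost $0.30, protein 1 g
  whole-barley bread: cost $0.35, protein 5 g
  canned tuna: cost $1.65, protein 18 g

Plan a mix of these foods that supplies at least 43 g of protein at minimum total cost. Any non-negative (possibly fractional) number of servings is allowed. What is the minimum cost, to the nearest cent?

$3.01

Cost per g of protein: whole-barley bread $0.0700, canned tuna $0.0917, carrots $0.3000.
With no serving limits, use only whole-barley bread: 43 g / 5 g = 8.6 servings × $0.35 = $3.01.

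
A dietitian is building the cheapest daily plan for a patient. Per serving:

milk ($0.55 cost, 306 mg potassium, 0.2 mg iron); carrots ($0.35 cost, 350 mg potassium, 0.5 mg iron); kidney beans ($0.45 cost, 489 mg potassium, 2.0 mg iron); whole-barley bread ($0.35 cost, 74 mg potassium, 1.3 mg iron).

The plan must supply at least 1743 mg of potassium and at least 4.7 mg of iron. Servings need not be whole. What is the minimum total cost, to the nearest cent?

$1.60

The cheapest plan sits at a corner of the feasible region — with two constraints it uses at most two foods.
milk only: max(1743/306, 4.7/0.2) = 23.5 servings → $12.93.
carrots only: max(1743/350, 4.7/0.5) = 9.4 servings → $3.29.
kidney beans only: max(1743/489, 4.7/2.0) = 3.564 servings → $1.60.
whole-barley bread only: max(1743/74, 4.7/1.3) = 23.55 servings → $8.24.
milk + carrots with both targets exact would need a negative amount; discard.
milk + kidney beans with both tight: 2.31 servings and 2.119 servings → $2.22.
milk + whole-barley bread with both tight: 5.008 servings and 2.845 servings → $3.75.
carrots + kidney beans with both tight: 2.607 servings and 1.698 servings → $1.68.
carrots + whole-barley bread with both tight: 4.589 servings and 1.85 servings → $2.25.
kidney beans + whole-barley bread with both targets exact would need a negative amount; discard.
Cheapest feasible corner: $1.60.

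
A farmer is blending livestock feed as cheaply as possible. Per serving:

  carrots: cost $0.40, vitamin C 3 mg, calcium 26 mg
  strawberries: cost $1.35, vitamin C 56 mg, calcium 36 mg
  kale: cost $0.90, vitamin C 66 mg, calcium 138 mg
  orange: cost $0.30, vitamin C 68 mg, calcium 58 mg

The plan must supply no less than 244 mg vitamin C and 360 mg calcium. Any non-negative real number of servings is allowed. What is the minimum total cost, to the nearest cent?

$1.86

Check every corner: each single food scaled to meet both minima, and each pair solved so both constraints bind.
carrots only: max(244/3, 360/26) = 81.33 servings → $32.53.
strawberries only: max(244/56, 360/36) = 10 servings → $13.50.
kale only: max(244/66, 360/138) = 3.697 servings → $3.33.
orange only: max(244/68, 360/58) = 6.207 servings → $1.86.
carrots + strawberries with both tight: 8.439 servings and 3.905 servings → $8.65.
carrots + kale with both targets exact would need a negative amount; discard.
carrots + orange with both tight: 6.479 servings and 3.302 servings → $3.58.
strawberries + kale with both tight: 1.852 servings and 2.126 servings → $4.41.
strawberries + orange with both targets exact would need a negative amount; discard.
kale + orange with both tight: 1.859 servings and 1.784 servings → $2.21.
The minimum over all feasible corners is $1.86.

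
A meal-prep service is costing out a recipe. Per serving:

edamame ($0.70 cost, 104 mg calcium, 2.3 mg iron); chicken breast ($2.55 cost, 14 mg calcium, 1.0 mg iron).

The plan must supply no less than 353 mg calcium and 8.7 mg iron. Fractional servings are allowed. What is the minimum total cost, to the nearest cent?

$2.65

The cheapest plan sits at a corner of the feasible region — with two constraints it uses at most two foods.
edamame only: max(353/104, 8.7/2.3) = 3.783 servings → $2.65.
chicken breast only: max(353/14, 8.7/1.0) = 25.21 servings → $64.30.
edamame + chicken breast with both tight: 3.22 servings and 1.294 servings → $5.55.
Cheapest feasible corner: $2.65.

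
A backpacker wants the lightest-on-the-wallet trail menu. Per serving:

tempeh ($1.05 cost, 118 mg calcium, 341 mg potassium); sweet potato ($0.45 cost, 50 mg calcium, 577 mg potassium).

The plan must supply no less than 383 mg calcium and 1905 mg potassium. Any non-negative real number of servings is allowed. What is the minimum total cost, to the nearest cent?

$3.42

Two binding constraints pin down two serving amounts, so the optimal mix uses at most two foods. The candidates are each food alone (scaled to the tighter of calcium/potassium) and each pair with both constraints tight.
tempeh only: max(383/118, 1905/341) = 5.587 servings → $5.87.
sweet potato only: max(383/50, 1905/577) = 7.66 servings → $3.45.
tempeh + sweet potato with both tight: 2.464 servings and 1.846 servings → $3.42.
So the least-cost plan costs $3.42.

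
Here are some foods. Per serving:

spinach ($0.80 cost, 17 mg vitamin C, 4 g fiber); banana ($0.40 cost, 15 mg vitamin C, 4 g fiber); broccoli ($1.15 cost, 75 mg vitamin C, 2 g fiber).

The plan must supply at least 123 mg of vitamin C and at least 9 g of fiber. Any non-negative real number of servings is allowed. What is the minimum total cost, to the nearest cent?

$2.16

This is a tiny linear program; its minimum lies at a vertex of the feasible set. List the vertices and price them.
spinach only: max(123/17, 9/4) = 7.235 servings → $5.79.
banana only: max(123/15, 9/4) = 8.2 servings → $3.28.
broccoli only: max(123/75, 9/2) = 4.5 servings → $5.17.
spinach + banana: intersection lies outside the first quadrant.
spinach + broccoli with both tight: 1.613 servings and 1.274 servings → $2.76.
banana + broccoli with both tight: 1.589 servings and 1.322 servings → $2.16.
The minimum over all feasible corners is $2.16.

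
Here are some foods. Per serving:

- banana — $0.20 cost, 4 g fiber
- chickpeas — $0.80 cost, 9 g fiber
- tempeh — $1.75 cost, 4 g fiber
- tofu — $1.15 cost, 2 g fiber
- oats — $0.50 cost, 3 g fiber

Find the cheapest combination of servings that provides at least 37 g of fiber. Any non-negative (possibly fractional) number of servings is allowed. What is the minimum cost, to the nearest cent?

$1.85

Cost per g of fiber: banana $0.0500, chickpeas $0.0889, oats $0.1667, tempeh $0.4375, tofu $0.5750.
With no serving limits, use only banana: 37 g / 4 g = 9.25 servings × $0.20 = $1.85.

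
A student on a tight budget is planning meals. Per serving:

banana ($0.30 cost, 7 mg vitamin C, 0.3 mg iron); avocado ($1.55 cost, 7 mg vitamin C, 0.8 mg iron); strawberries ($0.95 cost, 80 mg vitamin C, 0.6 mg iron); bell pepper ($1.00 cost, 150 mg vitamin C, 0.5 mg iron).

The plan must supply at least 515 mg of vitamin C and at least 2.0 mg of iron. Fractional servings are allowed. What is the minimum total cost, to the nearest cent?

$3.69

banana only: max(515/7, 2.0/0.3) = 73.57 servings → $22.07.
avocado only: max(515/7, 2.0/0.8) = 73.57 servings → $114.04.
strawberries only: max(515/80, 2.0/0.6) = 6.438 servings → $6.12.
bell pepper only: max(515/150, 2.0/0.5) = 4 servings → $4.00.
banana + avocado: intersection lies outside the first quadrant.
banana + strawberries with both targets exact would need a negative amount; discard.
banana + bell pepper with both tight: 1.024 servings and 3.386 servings → $3.69.
avocado + strawberries with both targets exact would need a negative amount; discard.
avocado + bell pepper with both tight: 0.3648 servings and 3.416 servings → $3.98.
strawberries + bell pepper with both tight: 0.85 servings and 2.98 servings → $3.79.
The minimum over all feasible corners is $3.69.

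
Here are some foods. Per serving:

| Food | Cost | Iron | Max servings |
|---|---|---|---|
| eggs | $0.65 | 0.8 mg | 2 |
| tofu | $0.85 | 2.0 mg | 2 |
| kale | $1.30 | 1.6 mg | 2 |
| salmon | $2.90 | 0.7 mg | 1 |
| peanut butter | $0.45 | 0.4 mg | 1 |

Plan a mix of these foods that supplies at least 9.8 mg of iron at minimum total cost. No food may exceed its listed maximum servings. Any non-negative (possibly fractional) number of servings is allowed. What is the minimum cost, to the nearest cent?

$8.54

Cost per mg of iron: tofu $0.4250, eggs $0.8125, kale $0.8125, peanut butter $1.1250, salmon $4.1429.
Take 2 servings of tofu: +4.0 mg iron for $1.70 (total $1.70, still need 5.8 mg).
Take 2 servings of eggs: +1.6 mg iron for $1.30 (total $3.00, still need 4.2 mg).
Take 2 servings of kale: +3.2 mg iron for $2.60 (total $5.60, still need 1.0 mg).
Take 1 serving of peanut butter: +0.4 mg iron for $0.45 (total $6.05, still need 0.6 mg).
Take 0.8571 servings of salmon: +0.6 mg iron for $2.49 (total $8.54, still need 0.0 mg).
Greedy by cheapest-per-mg is optimal for a single linear constraint, so the minimum cost is $8.54.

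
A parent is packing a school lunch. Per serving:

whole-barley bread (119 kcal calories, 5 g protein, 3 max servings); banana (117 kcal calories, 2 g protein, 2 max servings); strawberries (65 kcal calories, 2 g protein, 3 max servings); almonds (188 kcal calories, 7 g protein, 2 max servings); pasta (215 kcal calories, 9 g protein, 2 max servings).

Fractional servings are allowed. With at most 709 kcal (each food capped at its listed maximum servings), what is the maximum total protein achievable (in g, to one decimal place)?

Protein per kcal: whole-barley bread 0.04202, pasta 0.04186, almonds 0.03723, strawberries 0.03077, banana 0.01709.
Take 3 servings of whole-barley bread: uses 357 kcal, +15.0 g protein (running total 15.0 g).
Take 1.637 servings of pasta: uses 352 kcal, +14.7 g protein (running total 29.7 g).
Filling greedily by protein-per-kcal is optimal for one linear limit, giving 29.7 g.

29.7 g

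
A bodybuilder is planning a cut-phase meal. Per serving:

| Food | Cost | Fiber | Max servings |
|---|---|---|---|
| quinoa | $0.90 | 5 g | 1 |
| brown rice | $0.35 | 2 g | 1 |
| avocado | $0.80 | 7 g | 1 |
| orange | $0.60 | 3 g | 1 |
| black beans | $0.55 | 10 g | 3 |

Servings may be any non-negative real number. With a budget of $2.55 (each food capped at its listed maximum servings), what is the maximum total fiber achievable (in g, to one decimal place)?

37.6 g

Fiber per dollar: black beans 18.18, avocado 8.75, brown rice 5.714, quinoa 5.556, orange 5.
Take 3 servings of black beans: spends $1.65, +30.0 g fiber (running total 30.0 g).
Take 1 serving of avocado: spends $0.80, +7.0 g fiber (running total 37.0 g).
Take 0.2857 servings of brown rice: spends $0.10, +0.6 g fiber (running total 37.6 g).
Greedy by best ratio exhausts the cost allowance optimally: 37.6 g.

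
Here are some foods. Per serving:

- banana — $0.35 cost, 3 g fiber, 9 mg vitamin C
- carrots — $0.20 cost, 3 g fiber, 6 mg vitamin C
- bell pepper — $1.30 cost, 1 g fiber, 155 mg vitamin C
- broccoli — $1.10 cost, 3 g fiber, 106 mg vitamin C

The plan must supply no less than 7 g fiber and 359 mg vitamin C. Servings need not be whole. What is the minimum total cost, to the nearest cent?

Two binding constraints pin down two serving amounts, so the optimal mix uses at most two foods. The candidates are each food alone (scaled to the tighter of fiber/vitamin C) and each pair with both constraints tight.
banana only: max(7/3, 359/9) = 39.89 servings → $13.96.
carrots only: max(7/3, 359/6) = 59.83 servings → $11.97.
bell pepper only: max(7/1, 359/155) = 7 servings → $9.10.
broccoli only: max(7/3, 359/106) = 3.387 servings → $3.73.
banana + carrots with both targets exact would need a negative amount; discard.
banana + bell pepper with both tight: 1.592 servings and 2.224 servings → $3.45.
banana + broccoli: intersection lies outside the first quadrant.
carrots + bell pepper with both tight: 1.582 servings and 2.255 servings → $3.25.
carrots + broccoli: intersection lies outside the first quadrant.
bell pepper + broccoli with both tight: 0.9331 servings and 2.022 servings → $3.44.
Cheapest feasible corner: $3.25.

$3.25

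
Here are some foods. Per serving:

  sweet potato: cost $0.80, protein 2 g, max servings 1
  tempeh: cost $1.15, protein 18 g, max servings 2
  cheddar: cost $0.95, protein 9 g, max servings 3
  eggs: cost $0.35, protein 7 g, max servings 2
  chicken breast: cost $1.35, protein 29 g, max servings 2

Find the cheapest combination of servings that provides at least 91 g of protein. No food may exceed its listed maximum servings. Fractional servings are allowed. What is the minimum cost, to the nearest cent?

$4.61

Cost per g of protein: chicken breast $0.0466, eggs $0.0500, tempeh $0.0639, cheddar $0.1056, sweet potato $0.4000.
Take 2 servings of chicken breast: +58.0 g protein for $2.70 (total $2.70, still need 33.0 g).
Take 2 servings of eggs: +14.0 g protein for $0.70 (total $3.40, still need 19.0 g).
Take 1.056 servings of tempeh: +19.0 g protein for $1.21 (total $4.61, still need 0.0 g).
Greedy by cheapest-per-g is optimal for a single linear constraint, so the minimum cost is $4.61.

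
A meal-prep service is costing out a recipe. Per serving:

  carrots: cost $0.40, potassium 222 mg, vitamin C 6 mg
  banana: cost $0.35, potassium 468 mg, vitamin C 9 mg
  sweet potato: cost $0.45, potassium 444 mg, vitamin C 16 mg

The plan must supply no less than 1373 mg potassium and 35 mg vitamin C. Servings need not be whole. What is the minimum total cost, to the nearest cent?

$1.16

The cheapest plan sits at a corner of the feasible region — with two constraints it uses at most two foods.
carrots only: max(1373/222, 35/6) = 6.185 servings → $2.47.
banana only: max(1373/468, 35/9) = 3.889 servings → $1.36.
sweet potato only: max(1373/444, 35/16) = 3.092 servings → $1.39.
carrots + banana with both tight: 4.967 servings and 0.5778 servings → $2.19.
carrots + sweet potato with both targets exact would need a negative amount; discard.
banana + sweet potato with both tight: 1.841 servings and 1.152 servings → $1.16.
So the least-cost plan costs $1.16.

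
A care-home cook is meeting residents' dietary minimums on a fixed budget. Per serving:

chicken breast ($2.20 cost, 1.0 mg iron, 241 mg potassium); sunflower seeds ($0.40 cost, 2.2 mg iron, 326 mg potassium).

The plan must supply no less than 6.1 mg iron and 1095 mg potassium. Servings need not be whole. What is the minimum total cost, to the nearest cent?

$1.34

chicken breast only: max(6.1/1.0, 1095/241) = 6.1 servings → $13.42.
sunflower seeds only: max(6.1/2.2, 1095/326) = 3.359 servings → $1.34.
chicken breast + sunflower seeds with both tight: 2.059 servings and 1.837 servings → $5.26.
Cheapest feasible corner: $1.34.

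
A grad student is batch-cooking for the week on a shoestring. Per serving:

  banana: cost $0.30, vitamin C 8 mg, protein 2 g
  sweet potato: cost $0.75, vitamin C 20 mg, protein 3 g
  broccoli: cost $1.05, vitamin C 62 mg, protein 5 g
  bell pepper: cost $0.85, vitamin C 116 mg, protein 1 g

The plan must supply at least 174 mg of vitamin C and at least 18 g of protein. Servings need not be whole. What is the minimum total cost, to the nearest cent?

$3.34

This is a tiny linear program; its minimum lies at a vertex of the feasible set. List the vertices and price them.
banana only: max(174/8, 18/2) = 21.75 servings → $6.53.
sweet potato only: max(174/20, 18/3) = 8.7 servings → $6.53.
broccoli only: max(174/62, 18/5) = 3.6 servings → $3.78.
bell pepper only: max(174/116, 18/1) = 18 servings → $15.30.
banana + sweet potato with both targets exact would need a negative amount; discard.
banana + broccoli with both tight: 2.929 servings and 2.429 servings → $3.43.
banana + bell pepper with both tight: 8.545 servings and 0.9107 servings → $3.34.
sweet potato + broccoli with both tight: 2.86 servings and 1.884 servings → $4.12.
sweet potato + bell pepper with both tight: 5.835 servings and 0.4939 servings → $4.80.
broccoli + bell pepper: intersection lies outside the first quadrant.
So the least-cost plan costs $3.34.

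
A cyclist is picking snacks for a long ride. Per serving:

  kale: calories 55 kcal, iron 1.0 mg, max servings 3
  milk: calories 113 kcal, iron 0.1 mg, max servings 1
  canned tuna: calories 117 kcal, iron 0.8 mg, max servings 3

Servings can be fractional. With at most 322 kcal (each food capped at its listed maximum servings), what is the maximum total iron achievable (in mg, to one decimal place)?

Iron per kcal: kale 0.01818, canned tuna 0.006838, milk 0.000885.
Take 3 servings of kale: uses 165 kcal, +3.0 mg iron (running total 3.0 mg).
Take 1.342 servings of canned tuna: uses 157 kcal, +1.1 mg iron (running total 4.1 mg).
Greedy by best ratio exhausts the calories allowance optimally: 4.1 mg.

4.1 mg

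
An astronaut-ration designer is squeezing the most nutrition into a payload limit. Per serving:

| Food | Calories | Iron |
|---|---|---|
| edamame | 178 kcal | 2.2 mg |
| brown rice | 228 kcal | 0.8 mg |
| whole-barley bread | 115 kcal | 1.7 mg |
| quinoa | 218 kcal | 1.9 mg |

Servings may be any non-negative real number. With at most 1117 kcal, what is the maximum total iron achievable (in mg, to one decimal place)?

16.5 mg

Iron per kcal: whole-barley bread 0.01478, edamame 0.01236, quinoa 0.008716, brown rice 0.003509.
With no serving limits, spend the whole calories allowance on whole-barley bread: 1117 kcal / 115 kcal × 1.7 mg = 16.5 mg.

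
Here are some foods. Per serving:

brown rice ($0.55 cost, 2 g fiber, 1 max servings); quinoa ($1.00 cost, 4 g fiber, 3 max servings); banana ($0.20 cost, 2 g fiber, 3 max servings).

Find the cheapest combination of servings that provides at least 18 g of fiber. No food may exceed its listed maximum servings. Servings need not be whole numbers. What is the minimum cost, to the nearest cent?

$3.60

Cost per g of fiber: banana $0.1000, quinoa $0.2500, brown rice $0.2750.
Take 3 servings of banana: +6.0 g fiber for $0.60 (total $0.60, still need 12.0 g).
Take 3 servings of quinoa: +12.0 g fiber for $3.00 (total $3.60, still need 0.0 g).
Filling from the cheapest source first is optimal under one linear minimum: $3.60.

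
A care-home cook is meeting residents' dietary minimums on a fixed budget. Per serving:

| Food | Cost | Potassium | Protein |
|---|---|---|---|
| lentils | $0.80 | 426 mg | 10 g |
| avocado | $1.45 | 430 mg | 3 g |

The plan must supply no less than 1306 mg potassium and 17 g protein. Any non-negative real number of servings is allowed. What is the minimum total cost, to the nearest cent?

With two linear requirements the optimum uses one or two foods; enumerate the corners.
lentils only: max(1306/426, 17/10) = 3.066 servings → $2.45.
avocado only: max(1306/430, 17/3) = 5.667 servings → $8.22.
lentils + avocado with both tight: 1.122 servings and 1.925 servings → $3.69.
The minimum over all feasible corners is $2.45.

$2.45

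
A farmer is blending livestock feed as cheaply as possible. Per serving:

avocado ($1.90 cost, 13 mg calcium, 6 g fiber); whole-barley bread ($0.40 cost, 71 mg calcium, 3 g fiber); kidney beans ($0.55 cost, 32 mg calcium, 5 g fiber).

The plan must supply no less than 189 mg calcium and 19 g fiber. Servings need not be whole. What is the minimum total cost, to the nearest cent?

$2.18

avocado only: max(189/13, 19/6) = 14.54 servings → $27.62.
whole-barley bread only: max(189/71, 19/3) = 6.333 servings → $2.53.
kidney beans only: max(189/32, 19/5) = 5.906 servings → $3.25.
avocado + whole-barley bread with both tight: 2.021 servings and 2.292 servings → $4.76.
avocado + kidney beans: intersection lies outside the first quadrant.
whole-barley bread + kidney beans with both tight: 1.301 servings and 3.019 servings → $2.18.
Cheapest feasible corner: $2.18.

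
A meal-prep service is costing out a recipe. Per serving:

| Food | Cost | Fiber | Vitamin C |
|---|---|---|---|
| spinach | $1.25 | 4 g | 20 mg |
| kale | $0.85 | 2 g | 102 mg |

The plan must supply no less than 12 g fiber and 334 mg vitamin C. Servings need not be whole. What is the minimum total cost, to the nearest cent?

For a min-cost LP with two ≥-constraints, a basic feasible solution has at most two positive variables.
spinach only: max(12/4, 334/20) = 16.7 servings → $20.88.
kale only: max(12/2, 334/102) = 6 servings → $5.10.
spinach + kale with both tight: 1.511 servings and 2.978 servings → $4.42.
So the least-cost plan costs $4.42.

$4.42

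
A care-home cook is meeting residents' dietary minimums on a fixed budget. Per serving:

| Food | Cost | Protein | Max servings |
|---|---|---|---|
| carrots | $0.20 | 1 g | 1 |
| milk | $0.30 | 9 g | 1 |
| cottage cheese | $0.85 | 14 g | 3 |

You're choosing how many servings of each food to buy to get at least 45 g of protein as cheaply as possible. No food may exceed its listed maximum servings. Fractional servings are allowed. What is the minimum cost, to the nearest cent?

Cost per g of protein: milk $0.0333, cottage cheese $0.0607, carrots $0.2000.
Take 1 serving of milk: +9.0 g protein for $0.30 (total $0.30, still need 36.0 g).
Take 2.571 servings of cottage cheese: +36.0 g protein for $2.19 (total $2.49, still need 0.0 g).
Filling from the cheapest source first is optimal under one linear minimum: $2.49.

$2.49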